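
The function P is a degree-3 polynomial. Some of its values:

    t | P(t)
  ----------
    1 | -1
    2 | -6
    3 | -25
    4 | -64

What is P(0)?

Write P(t) = at³ + bt² + ct + d; the 4 given values yield a linear system in the 4 coefficients.
Solving, P(t) = -t³ - t² + 5t - 4.
The constant term is P(0) = -4.

-4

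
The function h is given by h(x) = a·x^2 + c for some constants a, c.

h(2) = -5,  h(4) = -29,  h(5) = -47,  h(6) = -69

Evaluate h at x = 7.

-95

From h(2) = -5 and h(4) = -29: 4a + c = -5 and 16a + c = -29.
Subtracting: 12a = -24, so a = -2; then c = -5 − (-2)·4 = 3.
So h(x) = -2x² + 3, and h(7) = -95.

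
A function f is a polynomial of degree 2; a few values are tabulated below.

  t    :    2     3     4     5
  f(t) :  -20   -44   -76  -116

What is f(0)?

4

First differences: -24, -32, -40. Second differences: -8, -8.
Level-2 differences are constant, so f has degree 2.
Fitting a degree-2 polynomial gives f(t) = -4t² - 4t + 4.
Then f(0) = 4.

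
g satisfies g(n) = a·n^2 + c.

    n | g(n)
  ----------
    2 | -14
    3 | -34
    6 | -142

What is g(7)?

From g(2) = -14 and g(3) = -34: 4a + c = -14 and 9a + c = -34.
Subtracting: 5a = -20, so a = -4; then c = -14 − (-4)·4 = 2.
So g(n) = -4n² + 2, and g(7) = -194.

-194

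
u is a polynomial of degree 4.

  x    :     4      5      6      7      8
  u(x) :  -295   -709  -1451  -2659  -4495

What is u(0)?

1

Write u(x) = ax^4 + bx³ + cx² + dx + e; the 5 given values yield a linear system in the 5 coefficients.
Solving, u(x) = -x^4 - x³ + 2x² - 2x + 1.
The constant term is u(0) = 1.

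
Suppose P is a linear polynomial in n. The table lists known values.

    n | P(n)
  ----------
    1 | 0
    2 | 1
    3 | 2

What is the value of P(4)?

3

First differences: 1, 1.
Level-1 differences are constant, so P has degree 1.
Fitting a degree-1 polynomial gives P(n) = n - 1.
Then P(4) = 3.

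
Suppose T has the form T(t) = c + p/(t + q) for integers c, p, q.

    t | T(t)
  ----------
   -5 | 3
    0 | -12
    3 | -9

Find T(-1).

-15

(T(t) − c)(t + q) = p for each data point; the three points give a linear system in c and q, then p follows.
Solving: c = -6, q = 3, p = -18, so T(t) = -6 − 18/(t + 3).
Then T(-1) = -6 − 18/2 = -15.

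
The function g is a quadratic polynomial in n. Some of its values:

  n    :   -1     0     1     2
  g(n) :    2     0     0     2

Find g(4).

First differences: -2, 0, 2. Second differences: 2, 2.
Level-2 differences are constant, so g has degree 2.
Fitting a degree-2 polynomial gives g(n) = n² - n.
Then g(4) = 12.

12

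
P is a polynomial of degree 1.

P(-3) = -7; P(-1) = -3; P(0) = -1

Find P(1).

Write P(m) = am + b; the 3 given values yield a linear system in the 2 coefficients.
Solving, P(m) = 2m - 1.
Then P(1) = 1.

1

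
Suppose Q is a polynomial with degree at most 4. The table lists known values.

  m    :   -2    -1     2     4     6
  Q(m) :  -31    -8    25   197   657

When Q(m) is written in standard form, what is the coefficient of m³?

Write Q(m) = am^4 + bm³ + cm² + dm + e; the 5 given values yield a linear system in the 5 coefficients.
Solving, the leading coefficient vanishes, and Q(m) = 3m³ + 2m - 3.
The coefficient of m³ is 3.

3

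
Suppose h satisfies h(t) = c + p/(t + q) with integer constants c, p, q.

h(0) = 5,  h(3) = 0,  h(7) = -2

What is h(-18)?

-7

(h(t) − c)(t + q) = p for each data point; the three points give a linear system in c and q, then p follows.
Solving: c = -5, q = 3, p = 30, so h(t) = -5 + 30/(t + 3).
Then h(-18) = -5 + 30/(-15) = -7.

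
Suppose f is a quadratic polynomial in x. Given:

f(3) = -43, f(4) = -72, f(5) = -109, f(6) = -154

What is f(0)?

Write f(x) = ax² + bx + c; the 4 given values yield a linear system in the 3 coefficients.
Solving, f(x) = -4x² - x - 4.
Then f(0) = -4.

-4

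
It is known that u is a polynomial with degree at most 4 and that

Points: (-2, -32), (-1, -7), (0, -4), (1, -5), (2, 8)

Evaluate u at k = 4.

First differences: 25, 3, -1, 13. Second differences: -22, -4, 14. Third differences: 18, 18.
Level-3 differences are constant, so u has degree 3.
Fitting a degree-3 polynomial gives u(k) = 3k³ - 2k² - 2k - 4.
Then u(4) = 148.

148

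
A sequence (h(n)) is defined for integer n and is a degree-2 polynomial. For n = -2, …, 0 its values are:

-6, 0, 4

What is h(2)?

Write h(n) = an² + bn + c; the 3 given values yield a linear system in the 3 coefficients.
Solving, h(n) = -n² + 3n + 4.
Then h(2) = 6.

6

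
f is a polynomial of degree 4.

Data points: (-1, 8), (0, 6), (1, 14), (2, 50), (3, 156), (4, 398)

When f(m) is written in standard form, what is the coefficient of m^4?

1

First differences: -2, 8, 36, 106, 242. Second differences: 10, 28, 70, 136. Third differences: 18, 42, 66. Fourth differences: 24, 24.
Level-4 differences are constant, so f has degree 4.
Fitting a degree-4 polynomial gives f(m) = m^4 + m³ + 4m² + 2m + 6.
The coefficient of m^4 is 1.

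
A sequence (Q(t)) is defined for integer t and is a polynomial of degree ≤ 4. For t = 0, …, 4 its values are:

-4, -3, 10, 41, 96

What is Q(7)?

First differences: 1, 13, 31, 55. Second differences: 12, 18, 24. Third differences: 6, 6.
Level-3 differences are constant, so Q has degree 3.
Fitting a degree-3 polynomial gives Q(t) = t³ + 3t² - 3t - 4.
Then Q(7) = 465.

465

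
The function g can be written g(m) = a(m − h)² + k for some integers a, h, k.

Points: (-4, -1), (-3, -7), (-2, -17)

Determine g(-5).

1

First differences -6, -10; second difference -4 = 2a, so a = -2.
Expanding, the m-coefficient is −2ah = 4h; matching it to the data gives h = -5, and then k = 1.
So g(m) = -2(m + 5)² + 1.
g(-5) = -2·0² + 1 = 1.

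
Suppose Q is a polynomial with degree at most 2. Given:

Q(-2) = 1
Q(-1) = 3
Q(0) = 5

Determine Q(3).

Write Q(x) = ax² + bx + c; the 3 given values yield a linear system in the 3 coefficients.
Solving, the leading coefficient vanishes, and Q(x) = 2x + 5.
Then Q(3) = 11.

11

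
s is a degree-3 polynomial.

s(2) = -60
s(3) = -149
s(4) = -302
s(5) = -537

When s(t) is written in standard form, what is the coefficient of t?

Write s(t) = at³ + bt² + ct + d; the 4 given values yield a linear system in the 4 coefficients.
Solving, s(t) = -3t³ - 5t² - 7t - 2.
The coefficient of t is -7.

-7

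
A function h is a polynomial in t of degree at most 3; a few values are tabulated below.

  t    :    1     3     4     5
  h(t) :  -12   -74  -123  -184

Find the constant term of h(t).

Write h(t) = at³ + bt² + ct + d; the 4 given values yield a linear system in the 4 coefficients.
Solving, the leading coefficient vanishes, and h(t) = -6t² - 7t + 1.
The constant term is h(0) = 1.

1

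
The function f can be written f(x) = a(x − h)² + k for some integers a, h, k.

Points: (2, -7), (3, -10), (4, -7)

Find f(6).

17

First differences -3, 3; second difference 6 = 2a, so a = 3.
Expanding, the x-coefficient is −2ah = -6h; matching it to the data gives h = 3, and then k = -10.
So f(x) = 3(x − 3)² − 10.
f(6) = 3·3² − 10 = 17.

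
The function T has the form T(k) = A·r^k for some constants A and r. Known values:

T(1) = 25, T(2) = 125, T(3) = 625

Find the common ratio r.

Consecutive ratio: 125/25 = 5, and 625/125 = 5, so r = 5.
Then A·5^1 = 25 gives A = 5, and T(k) = 5·5^k.

5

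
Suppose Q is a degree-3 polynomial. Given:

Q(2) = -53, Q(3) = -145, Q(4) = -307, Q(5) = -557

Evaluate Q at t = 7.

Write Q(t) = at³ + bt² + ct + d; the 4 given values yield a linear system in the 4 coefficients.
Solving, Q(t) = -3t³ - 8t² + 5t - 7.
Then Q(7) = -1393.

-1393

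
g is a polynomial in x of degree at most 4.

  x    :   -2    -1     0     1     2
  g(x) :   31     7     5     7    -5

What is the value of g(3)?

Write g(x) = ax^4 + bx³ + cx² + dx + e; the 5 given values yield a linear system in the 5 coefficients.
Solving, the leading coefficient vanishes, and g(x) = -3x³ + 2x² + 3x + 5.
Then g(3) = -49.

-49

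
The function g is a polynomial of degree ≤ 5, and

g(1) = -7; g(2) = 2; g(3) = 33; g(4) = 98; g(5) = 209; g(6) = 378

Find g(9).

1353

First differences: 9, 31, 65, 111, 169. Second differences: 22, 34, 46, 58. Third differences: 12, 12, 12.
Level-3 differences are constant, so g has degree 3.
Fitting a degree-3 polynomial gives g(n) = 2n³ - n² - 2n - 6.
Then g(9) = 1353.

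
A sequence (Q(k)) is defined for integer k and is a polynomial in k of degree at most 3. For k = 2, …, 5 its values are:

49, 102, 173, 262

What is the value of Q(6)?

Write Q(k) = ak³ + bk² + ck + d; the 4 given values yield a linear system in the 4 coefficients.
Solving, the leading coefficient vanishes, and Q(k) = 9k² + 8k - 3.
Then Q(6) = 369.

369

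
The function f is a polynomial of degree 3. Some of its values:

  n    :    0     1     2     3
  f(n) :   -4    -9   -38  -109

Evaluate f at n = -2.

6

Write f(n) = an³ + bn² + cn + d; the 4 given values yield a linear system in the 4 coefficients.
Solving, f(n) = -3n³ - 3n² + n - 4.
Then f(-2) = 6.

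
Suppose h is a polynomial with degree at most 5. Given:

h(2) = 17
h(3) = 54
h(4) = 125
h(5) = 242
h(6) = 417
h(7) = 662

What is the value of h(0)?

First differences: 37, 71, 117, 175, 245. Second differences: 34, 46, 58, 70. Third differences: 12, 12, 12.
Level-3 differences are constant, so h has degree 3.
Fitting a degree-3 polynomial gives h(m) = 2m³ - m² + 4m - 3.
Then h(0) = -3.

-3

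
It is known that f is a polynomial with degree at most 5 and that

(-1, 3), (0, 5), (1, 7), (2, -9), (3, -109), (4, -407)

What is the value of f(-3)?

Write f(x) = ax^5 + bx^4 + cx³ + dx² + ex + p; the 6 given values yield a linear system in the 6 coefficients.
Solving, the leading coefficient vanishes, and f(x) = -2x^4 + x³ + 2x² + x + 5.
Then f(-3) = -169.

-169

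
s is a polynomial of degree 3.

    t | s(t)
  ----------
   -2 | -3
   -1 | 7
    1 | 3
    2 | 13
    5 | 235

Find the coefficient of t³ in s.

Write s(t) = at³ + bt² + ct + d; the 5 given values yield a linear system in the 4 coefficients.
Solving, s(t) = 2t³ - 4t + 5.
The coefficient of t³ is 2.

2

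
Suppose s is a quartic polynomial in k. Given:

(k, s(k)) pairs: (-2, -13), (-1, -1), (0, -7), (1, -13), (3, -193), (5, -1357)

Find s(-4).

Write s(k) = ak^4 + bk³ + ck² + dk + e; the 6 given values yield a linear system in the 5 coefficients.
Solving, s(k) = -2k^4 - k³ + 2k² - 5k - 7.
Then s(-4) = -403.

-403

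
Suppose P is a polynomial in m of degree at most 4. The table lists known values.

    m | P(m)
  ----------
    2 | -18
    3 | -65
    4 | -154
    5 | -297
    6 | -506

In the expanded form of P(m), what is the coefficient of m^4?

First differences: -47, -89, -143, -209. Second differences: -42, -54, -66. Third differences: -12, -12.
Level-3 differences are constant, so P has degree 3.
Fitting a degree-3 polynomial gives P(m) = -2m³ - 3m² + 6m - 2.
The coefficient of m^4 is 0.

0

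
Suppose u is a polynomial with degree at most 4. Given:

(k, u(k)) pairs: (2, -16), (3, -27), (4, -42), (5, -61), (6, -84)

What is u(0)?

First differences: -11, -15, -19, -23. Second differences: -4, -4, -4.
Level-2 differences are constant, so u has degree 2.
Fitting a degree-2 polynomial gives u(k) = -2k² - k - 6.
The constant term is u(0) = -6.

-6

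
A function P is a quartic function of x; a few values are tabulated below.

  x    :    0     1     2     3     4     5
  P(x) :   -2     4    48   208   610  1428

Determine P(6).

2884

Write P(x) = ax^4 + bx³ + cx² + dx + e; the 6 given values yield a linear system in the 5 coefficients.
Solving, P(x) = 2x^4 + x³ + 2x² + x - 2.
Then P(6) = 2884.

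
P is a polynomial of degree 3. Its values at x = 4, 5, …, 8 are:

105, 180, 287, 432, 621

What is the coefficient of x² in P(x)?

First differences: 75, 107, 145, 189. Second differences: 32, 38, 44. Third differences: 6, 6.
Level-3 differences are constant, so P has degree 3.
Fitting a degree-3 polynomial gives P(x) = x³ + x² + 5x + 5.
The coefficient of x² is 1.

1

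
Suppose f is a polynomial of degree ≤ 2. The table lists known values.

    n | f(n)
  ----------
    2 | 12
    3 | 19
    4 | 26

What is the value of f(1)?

First differences: 7, 7.
Level-1 differences are constant, so f has degree 1.
Fitting a degree-1 polynomial gives f(n) = 7n - 2.
Then f(1) = 5.

5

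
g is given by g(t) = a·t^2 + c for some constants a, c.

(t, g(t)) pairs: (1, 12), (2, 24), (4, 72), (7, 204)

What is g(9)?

332

From g(1) = 12 and g(2) = 24: 1a + c = 12 and 4a + c = 24.
Subtracting: 3a = 12, so a = 4; then c = 12 − 4·1 = 8.
So g(t) = 4t² + 8, and g(9) = 332.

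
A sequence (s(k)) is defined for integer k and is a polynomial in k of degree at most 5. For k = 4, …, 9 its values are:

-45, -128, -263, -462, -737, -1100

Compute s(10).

First differences: -83, -135, -199, -275, -363. Second differences: -52, -64, -76, -88. Third differences: -12, -12, -12.
Level-3 differences are constant, so s has degree 3.
Fitting a degree-3 polynomial gives s(k) = -2k³ + 4k² + 3k + 7.
Then s(10) = -1563.

-1563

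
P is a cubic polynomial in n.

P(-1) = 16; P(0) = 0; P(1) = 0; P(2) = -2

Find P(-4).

340

Write P(n) = an³ + bn² + cn + d; the 4 given values yield a linear system in the 4 coefficients.
Solving, P(n) = -3n³ + 8n² - 5n.
Then P(-4) = 340.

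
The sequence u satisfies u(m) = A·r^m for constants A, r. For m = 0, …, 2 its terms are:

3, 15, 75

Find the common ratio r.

5

Consecutive ratio: 15/3 = 5, and 75/15 = 5, so r = 5.
Then A·5^0 = 3 gives A = 3, and u(m) = 3·5^m.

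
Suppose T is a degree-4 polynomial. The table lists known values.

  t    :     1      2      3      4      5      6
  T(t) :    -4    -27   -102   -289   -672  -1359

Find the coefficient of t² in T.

Write T(t) = at^4 + bt³ + ct² + dt + e; the 6 given values yield a linear system in the 5 coefficients.
Solving, T(t) = -t^4 - t² - 5t + 3.
The coefficient of t² is -1.

-1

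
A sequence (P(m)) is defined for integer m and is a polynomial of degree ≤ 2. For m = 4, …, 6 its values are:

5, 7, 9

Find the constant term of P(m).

First differences: 2, 2.
Level-1 differences are constant, so P has degree 1.
Fitting a degree-1 polynomial gives P(m) = 2m - 3.
The constant term is P(0) = -3.

-3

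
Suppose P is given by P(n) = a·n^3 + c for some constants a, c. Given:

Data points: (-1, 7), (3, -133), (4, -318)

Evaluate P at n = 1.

From P(-1) = 7 and P(3) = -133: -1a + c = 7 and 27a + c = -133.
Subtracting: 28a = -140, so a = -5; then c = 7 − (-5)·(-1) = 2.
So P(n) = -5n³ + 2, and P(1) = -3.

-3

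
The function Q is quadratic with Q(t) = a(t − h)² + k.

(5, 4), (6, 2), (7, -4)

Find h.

5

First differences -2, -6; second difference -4 = 2a, so a = -2.
Expanding, the t-coefficient is −2ah = 4h; matching it to the data gives h = 5, and then k = 4.
So Q(t) = -2(t − 5)² + 4.
Hence h = 5.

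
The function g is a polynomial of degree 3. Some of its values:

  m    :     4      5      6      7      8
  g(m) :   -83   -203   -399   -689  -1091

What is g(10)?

Write g(m) = am³ + bm² + cm + d; the 5 given values yield a linear system in the 4 coefficients.
Solving, g(m) = -3m³ + 7m² - 3.
Then g(10) = -2303.

-2303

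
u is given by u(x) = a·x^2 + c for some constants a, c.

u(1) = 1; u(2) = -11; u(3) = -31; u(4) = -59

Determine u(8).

From u(1) = 1 and u(2) = -11: 1a + c = 1 and 4a + c = -11.
Subtracting: 3a = -12, so a = -4; then c = 1 − (-4)·1 = 5.
So u(x) = -4x² + 5, and u(8) = -251.

-251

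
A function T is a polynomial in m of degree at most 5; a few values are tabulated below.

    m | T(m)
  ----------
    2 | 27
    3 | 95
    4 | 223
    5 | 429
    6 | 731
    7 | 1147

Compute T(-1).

Write T(m) = am^5 + bm^4 + cm³ + dm² + em + p; the 6 given values yield a linear system in the 6 coefficients.
Solving, the top 2 coefficients vanish, and T(m) = 3m³ + 3m² - 4m - 1.
Then T(-1) = 3.

3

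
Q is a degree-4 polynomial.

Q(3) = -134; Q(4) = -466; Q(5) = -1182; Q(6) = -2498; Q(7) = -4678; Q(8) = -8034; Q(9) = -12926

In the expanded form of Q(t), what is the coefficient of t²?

First differences: -332, -716, -1316, -2180, -3356, -4892. Second differences: -384, -600, -864, -1176, -1536. Third differences: -216, -264, -312, -360. Fourth differences: -48, -48, -48.
Level-4 differences are constant, so Q has degree 4.
Fitting a degree-4 polynomial gives Q(t) = -2t^4 + 2t² + 4t - 2.
The coefficient of t² is 2.

2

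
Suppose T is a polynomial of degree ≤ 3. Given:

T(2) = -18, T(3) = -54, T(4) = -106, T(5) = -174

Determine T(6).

First differences: -36, -52, -68. Second differences: -16, -16.
Level-2 differences are constant, so T has degree 2.
Fitting a degree-2 polynomial gives T(n) = -8n² + 4n + 6.
Then T(6) = -258.

-258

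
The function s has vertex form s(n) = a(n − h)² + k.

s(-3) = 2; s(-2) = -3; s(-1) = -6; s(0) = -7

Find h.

First differences -5, -3, -1; second difference 2 = 2a, so a = 1.
Expanding, the n-coefficient is −2ah = -2h; matching it to the data gives h = 0, and then k = -7.
So s(n) = 1(n + 0)² − 7.
Hence h = 0.

0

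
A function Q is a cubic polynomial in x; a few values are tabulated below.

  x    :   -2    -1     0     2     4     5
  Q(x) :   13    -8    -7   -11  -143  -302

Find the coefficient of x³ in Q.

-3

Write Q(x) = ax³ + bx² + cx + d; the 6 given values yield a linear system in the 4 coefficients.
Solving, Q(x) = -3x³ + 2x² + 6x - 7.
The coefficient of x³ is -3.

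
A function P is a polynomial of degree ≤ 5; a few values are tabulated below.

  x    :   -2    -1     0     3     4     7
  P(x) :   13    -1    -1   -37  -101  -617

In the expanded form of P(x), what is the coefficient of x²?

1

Write P(x) = ax^5 + bx^4 + cx³ + dx² + ex + p; the 6 given values yield a linear system in the 6 coefficients.
Solving, the top 2 coefficients vanish, and P(x) = -2x³ + x² + 3x - 1.
The coefficient of x² is 1.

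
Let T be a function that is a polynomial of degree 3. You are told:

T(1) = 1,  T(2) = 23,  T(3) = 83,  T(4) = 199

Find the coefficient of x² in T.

Write T(x) = ax³ + bx² + cx + d; the 4 given values yield a linear system in the 4 coefficients.
Solving, T(x) = 3x³ + x² - 2x - 1.
The coefficient of x² is 1.

1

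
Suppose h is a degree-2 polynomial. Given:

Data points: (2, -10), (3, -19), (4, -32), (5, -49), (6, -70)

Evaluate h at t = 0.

-4

Write h(t) = at² + bt + c; the 5 given values yield a linear system in the 3 coefficients.
Solving, h(t) = -2t² + t - 4.
Then h(0) = -4.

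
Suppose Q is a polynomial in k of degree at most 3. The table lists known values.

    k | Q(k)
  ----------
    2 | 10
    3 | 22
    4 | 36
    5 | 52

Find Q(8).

Write Q(k) = ak³ + bk² + ck + d; the 4 given values yield a linear system in the 4 coefficients.
Solving, the leading coefficient vanishes, and Q(k) = k² + 7k - 8.
Then Q(8) = 112.

112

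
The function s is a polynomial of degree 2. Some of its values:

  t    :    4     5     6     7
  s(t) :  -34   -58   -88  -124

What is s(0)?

First differences: -24, -30, -36. Second differences: -6, -6.
Level-2 differences are constant, so s has degree 2.
Fitting a degree-2 polynomial gives s(t) = -3t² + 3t + 2.
The constant term is s(0) = 2.

2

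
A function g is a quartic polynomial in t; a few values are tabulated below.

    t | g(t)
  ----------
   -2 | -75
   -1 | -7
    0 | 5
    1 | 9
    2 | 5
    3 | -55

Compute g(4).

-267

First differences: 68, 12, 4, -4, -60. Second differences: -56, -8, -8, -56. Third differences: 48, 0, -48. Fourth differences: -48, -48.
Level-4 differences are constant, so g has degree 4.
Fitting a degree-4 polynomial gives g(t) = -2t^4 + 4t³ - 2t² + 4t + 5.
Then g(4) = -267.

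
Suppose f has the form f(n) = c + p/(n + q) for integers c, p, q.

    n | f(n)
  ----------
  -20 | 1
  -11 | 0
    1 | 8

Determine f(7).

4

(f(n) − c)(n + q) = p for each data point; the three points give a linear system in c and q, then p follows.
Solving: c = 2, q = 2, p = 18, so f(n) = 2 + 18/(n + 2).
Then f(7) = 2 + 18/9 = 4.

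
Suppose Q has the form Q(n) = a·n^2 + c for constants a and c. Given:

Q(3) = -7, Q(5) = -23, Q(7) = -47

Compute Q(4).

From Q(3) = -7 and Q(5) = -23: 9a + c = -7 and 25a + c = -23.
Subtracting: 16a = -16, so a = -1; then c = -7 − (-1)·9 = 2.
So Q(n) = -1n² + 2, and Q(4) = -14.

-14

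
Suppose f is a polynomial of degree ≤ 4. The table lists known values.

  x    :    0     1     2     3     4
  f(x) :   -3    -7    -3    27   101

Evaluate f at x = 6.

453

First differences: -4, 4, 30, 74. Second differences: 8, 26, 44. Third differences: 18, 18.
Level-3 differences are constant, so f has degree 3.
Fitting a degree-3 polynomial gives f(x) = 3x³ - 5x² - 2x - 3.
Then f(6) = 453.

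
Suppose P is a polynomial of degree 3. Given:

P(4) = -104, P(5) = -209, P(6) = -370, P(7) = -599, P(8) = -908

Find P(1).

-5

Write P(k) = ak³ + bk² + ck + d; the 5 given values yield a linear system in the 4 coefficients.
Solving, P(k) = -2k³ + 2k² - k - 4.
Then P(1) = -5.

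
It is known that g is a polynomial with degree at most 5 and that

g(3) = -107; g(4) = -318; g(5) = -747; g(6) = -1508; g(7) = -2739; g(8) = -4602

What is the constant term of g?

-2

First differences: -211, -429, -761, -1231, -1863. Second differences: -218, -332, -470, -632. Third differences: -114, -138, -162. Fourth differences: -24, -24.
Level-4 differences are constant, so g has degree 4.
Fitting a degree-4 polynomial gives g(n) = -n^4 - n³ + n - 2.
The constant term is g(0) = -2.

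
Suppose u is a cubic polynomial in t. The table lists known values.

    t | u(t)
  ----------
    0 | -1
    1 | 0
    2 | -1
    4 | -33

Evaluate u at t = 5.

Write u(t) = at³ + bt² + ct + d; the 4 given values yield a linear system in the 4 coefficients.
Solving, u(t) = -t³ + 2t² - 1.
Then u(5) = -76.

-76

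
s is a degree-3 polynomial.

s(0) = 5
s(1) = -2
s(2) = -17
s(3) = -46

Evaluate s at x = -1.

Write s(x) = ax³ + bx² + cx + d; the 4 given values yield a linear system in the 4 coefficients.
Solving, s(x) = -x³ - x² - 5x + 5.
Then s(-1) = 10.

10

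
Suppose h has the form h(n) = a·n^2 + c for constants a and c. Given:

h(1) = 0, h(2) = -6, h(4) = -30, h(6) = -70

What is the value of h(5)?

-48

From h(1) = 0 and h(2) = -6: 1a + c = 0 and 4a + c = -6.
Subtracting: 3a = -6, so a = -2; then c = 0 − (-2)·1 = 2.
So h(n) = -2n² + 2, and h(5) = -48.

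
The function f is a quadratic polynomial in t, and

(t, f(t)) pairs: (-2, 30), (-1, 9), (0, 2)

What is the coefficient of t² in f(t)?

7

Write f(t) = at² + bt + c; the 3 given values yield a linear system in the 3 coefficients.
Solving, f(t) = 7t² + 2.
The coefficient of t² is 7.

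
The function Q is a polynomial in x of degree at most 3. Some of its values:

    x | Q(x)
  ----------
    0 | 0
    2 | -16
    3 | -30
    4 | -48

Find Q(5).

Write Q(x) = ax³ + bx² + cx + d; the 4 given values yield a linear system in the 4 coefficients.
Solving, the leading coefficient vanishes, and Q(x) = -2x² - 4x.
Then Q(5) = -70.

-70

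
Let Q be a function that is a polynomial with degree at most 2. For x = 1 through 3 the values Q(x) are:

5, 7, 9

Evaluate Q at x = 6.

First differences: 2, 2.
Level-1 differences are constant, so Q has degree 1.
Fitting a degree-1 polynomial gives Q(x) = 2x + 3.
Then Q(6) = 15.

15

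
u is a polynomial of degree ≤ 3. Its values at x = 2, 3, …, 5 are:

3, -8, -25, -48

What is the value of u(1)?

First differences: -11, -17, -23. Second differences: -6, -6.
Level-2 differences are constant, so u has degree 2.
Fitting a degree-2 polynomial gives u(x) = -3x² + 4x + 7.
Then u(1) = 8.

8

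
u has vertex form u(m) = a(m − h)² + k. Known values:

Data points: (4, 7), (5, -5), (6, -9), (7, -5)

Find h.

First differences -12, -4, 4; second difference 8 = 2a, so a = 4.
Expanding, the m-coefficient is −2ah = -8h; matching it to the data gives h = 6, and then k = -9.
So u(m) = 4(m − 6)² − 9.
Hence h = 6.

6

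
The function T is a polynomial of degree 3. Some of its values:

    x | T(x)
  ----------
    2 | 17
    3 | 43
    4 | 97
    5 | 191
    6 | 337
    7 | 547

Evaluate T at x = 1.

7

First differences: 26, 54, 94, 146, 210. Second differences: 28, 40, 52, 64. Third differences: 12, 12, 12.
Level-3 differences are constant, so T has degree 3.
Fitting a degree-3 polynomial gives T(x) = 2x³ - 4x² + 8x + 1.
Then T(1) = 7.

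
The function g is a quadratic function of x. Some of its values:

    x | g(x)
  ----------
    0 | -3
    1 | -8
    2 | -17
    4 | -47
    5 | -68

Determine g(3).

-30

Write g(x) = ax² + bx + c; the 5 given values yield a linear system in the 3 coefficients.
Solving, g(x) = -2x² - 3x - 3.
Then g(3) = -30.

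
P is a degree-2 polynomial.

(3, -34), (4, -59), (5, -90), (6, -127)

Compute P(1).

First differences: -25, -31, -37. Second differences: -6, -6.
Level-2 differences are constant, so P has degree 2.
Fitting a degree-2 polynomial gives P(n) = -3n² - 4n + 5.
Then P(1) = -2.

-2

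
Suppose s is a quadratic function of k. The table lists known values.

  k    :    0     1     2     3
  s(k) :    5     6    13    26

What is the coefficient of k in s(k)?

-2

First differences: 1, 7, 13. Second differences: 6, 6.
Level-2 differences are constant, so s has degree 2.
Fitting a degree-2 polynomial gives s(k) = 3k² - 2k + 5.
The coefficient of k is -2.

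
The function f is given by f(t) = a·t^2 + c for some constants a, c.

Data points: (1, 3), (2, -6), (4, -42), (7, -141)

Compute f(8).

-186

From f(1) = 3 and f(2) = -6: 1a + c = 3 and 4a + c = -6.
Subtracting: 3a = -9, so a = -3; then c = 3 − (-3)·1 = 6.
So f(t) = -3t² + 6, and f(8) = -186.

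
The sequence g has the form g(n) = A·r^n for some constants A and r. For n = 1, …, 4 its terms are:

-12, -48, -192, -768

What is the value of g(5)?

Consecutive ratio: -48/(-12) = 4, and -192/(-48) = 4, so r = 4.
Then A·4^1 = -12 gives A = -3, and g(n) = -3·4^n.
g(5) = -3·4^5 = -3072.

-3072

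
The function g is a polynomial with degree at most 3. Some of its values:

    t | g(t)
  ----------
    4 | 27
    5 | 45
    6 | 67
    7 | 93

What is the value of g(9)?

157

First differences: 18, 22, 26. Second differences: 4, 4.
Level-2 differences are constant, so g has degree 2.
Fitting a degree-2 polynomial gives g(t) = 2t² - 5.
Then g(9) = 157.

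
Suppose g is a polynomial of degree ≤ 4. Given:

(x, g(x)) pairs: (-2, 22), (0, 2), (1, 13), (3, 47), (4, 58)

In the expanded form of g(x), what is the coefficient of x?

Write g(x) = ax^4 + bx³ + cx² + dx + e; the 5 given values yield a linear system in the 5 coefficients.
Solving, the leading coefficient vanishes, and g(x) = -x³ + 6x² + 6x + 2.
The coefficient of x is 6.

6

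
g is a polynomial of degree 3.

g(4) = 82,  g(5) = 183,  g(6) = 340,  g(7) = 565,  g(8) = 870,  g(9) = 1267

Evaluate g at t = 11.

First differences: 101, 157, 225, 305, 397. Second differences: 56, 68, 80, 92. Third differences: 12, 12, 12.
Level-3 differences are constant, so g has degree 3.
Fitting a degree-3 polynomial gives g(t) = 2t³ - 2t² - 3t - 2.
Then g(11) = 2385.

2385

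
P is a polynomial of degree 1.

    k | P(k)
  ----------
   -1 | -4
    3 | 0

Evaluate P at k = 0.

Write P(k) = ak + b; the 2 given values yield a linear system in the 2 coefficients.
Solving, P(k) = k - 3.
Then P(0) = -3.

-3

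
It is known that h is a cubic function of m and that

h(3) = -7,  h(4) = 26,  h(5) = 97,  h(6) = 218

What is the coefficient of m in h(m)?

Write h(m) = am³ + bm² + cm + d; the 4 given values yield a linear system in the 4 coefficients.
Solving, h(m) = 2m³ - 5m² - 6m + 2.
The coefficient of m is -6.

-6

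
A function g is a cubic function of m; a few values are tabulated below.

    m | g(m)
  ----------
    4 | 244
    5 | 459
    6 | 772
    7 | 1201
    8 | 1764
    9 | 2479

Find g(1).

7

First differences: 215, 313, 429, 563, 715. Second differences: 98, 116, 134, 152. Third differences: 18, 18, 18.
Level-3 differences are constant, so g has degree 3.
Fitting a degree-3 polynomial gives g(m) = 3m³ + 4m² - 4m + 4.
Then g(1) = 7.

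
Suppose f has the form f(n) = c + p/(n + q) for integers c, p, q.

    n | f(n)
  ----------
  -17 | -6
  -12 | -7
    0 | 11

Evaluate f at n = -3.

(f(n) − c)(n + q) = p for each data point; the three points give a linear system in c and q, then p follows.
Solving: c = -4, q = 2, p = 30, so f(n) = -4 + 30/(n + 2).
Then f(-3) = -4 + 30/(-1) = -34.

-34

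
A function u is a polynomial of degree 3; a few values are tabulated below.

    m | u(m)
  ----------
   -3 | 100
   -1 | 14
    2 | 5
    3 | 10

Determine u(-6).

Write u(m) = am³ + bm² + cm + d; the 4 given values yield a linear system in the 4 coefficients.
Solving, u(m) = -m³ + 6m² - 6m + 1.
Then u(-6) = 469.

469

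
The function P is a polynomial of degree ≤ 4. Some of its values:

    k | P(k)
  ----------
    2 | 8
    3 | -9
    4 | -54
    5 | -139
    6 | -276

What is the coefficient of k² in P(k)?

4

First differences: -17, -45, -85, -137. Second differences: -28, -40, -52. Third differences: -12, -12.
Level-3 differences are constant, so P has degree 3.
Fitting a degree-3 polynomial gives P(k) = -2k³ + 4k² + k + 6.
The coefficient of k² is 4.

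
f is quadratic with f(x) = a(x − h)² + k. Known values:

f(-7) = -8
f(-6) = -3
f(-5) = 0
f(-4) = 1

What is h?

First differences 5, 3, 1; second difference -2 = 2a, so a = -1.
Expanding, the x-coefficient is −2ah = 2h; matching it to the data gives h = -4, and then k = 1.
So f(x) = -1(x + 4)² + 1.
Hence h = -4.

-4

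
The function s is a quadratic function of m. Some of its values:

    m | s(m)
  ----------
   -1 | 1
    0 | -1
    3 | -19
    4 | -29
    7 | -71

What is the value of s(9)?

-109

Write s(m) = am² + bm + c; the 5 given values yield a linear system in the 3 coefficients.
Solving, s(m) = -m² - 3m - 1.
Then s(9) = -109.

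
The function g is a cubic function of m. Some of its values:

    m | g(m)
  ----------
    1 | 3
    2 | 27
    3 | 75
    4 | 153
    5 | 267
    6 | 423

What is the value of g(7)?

627

First differences: 24, 48, 78, 114, 156. Second differences: 24, 30, 36, 42. Third differences: 6, 6, 6.
Level-3 differences are constant, so g has degree 3.
Fitting a degree-3 polynomial gives g(m) = m³ + 6m² - m - 3.
Then g(7) = 627.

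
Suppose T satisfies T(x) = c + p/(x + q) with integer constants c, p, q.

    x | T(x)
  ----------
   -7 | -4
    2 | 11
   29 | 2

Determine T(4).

(T(x) − c)(x + q) = p for each data point; the three points give a linear system in c and q, then p follows.
Solving: c = 1, q = 1, p = 30, so T(x) = 1 + 30/(x + 1).
Then T(4) = 1 + 30/5 = 7.

7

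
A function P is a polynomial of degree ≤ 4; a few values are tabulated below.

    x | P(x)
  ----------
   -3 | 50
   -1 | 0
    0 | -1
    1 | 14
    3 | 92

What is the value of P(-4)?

Write P(x) = ax^4 + bx³ + cx² + dx + e; the 5 given values yield a linear system in the 5 coefficients.
Solving, the top 2 coefficients vanish, and P(x) = 8x² + 7x - 1.
Then P(-4) = 99.

99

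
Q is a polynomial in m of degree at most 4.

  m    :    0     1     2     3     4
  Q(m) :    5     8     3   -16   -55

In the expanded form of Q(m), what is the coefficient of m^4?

Write Q(m) = am^4 + bm³ + cm² + dm + e; the 5 given values yield a linear system in the 5 coefficients.
Solving, the leading coefficient vanishes, and Q(m) = -m³ - m² + 5m + 5.
The coefficient of m^4 is 0.

0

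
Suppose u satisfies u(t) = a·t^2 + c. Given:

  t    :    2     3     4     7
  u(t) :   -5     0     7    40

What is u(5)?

16

From u(2) = -5 and u(3) = 0: 4a + c = -5 and 9a + c = 0.
Subtracting: 5a = 5, so a = 1; then c = -5 − 1·4 = -9.
So u(t) = 1t² − 9, and u(5) = 16.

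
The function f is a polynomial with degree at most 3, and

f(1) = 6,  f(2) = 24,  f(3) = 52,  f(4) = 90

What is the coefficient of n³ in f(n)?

0

Write f(n) = an³ + bn² + cn + d; the 4 given values yield a linear system in the 4 coefficients.
Solving, the leading coefficient vanishes, and f(n) = 5n² + 3n - 2.
The coefficient of n³ is 0.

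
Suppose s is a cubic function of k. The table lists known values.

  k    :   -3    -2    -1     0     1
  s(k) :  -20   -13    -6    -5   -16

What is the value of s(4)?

Write s(k) = ak³ + bk² + ck + d; the 5 given values yield a linear system in the 4 coefficients.
Solving, s(k) = -k³ - 6k² - 4k - 5.
Then s(4) = -181.

-181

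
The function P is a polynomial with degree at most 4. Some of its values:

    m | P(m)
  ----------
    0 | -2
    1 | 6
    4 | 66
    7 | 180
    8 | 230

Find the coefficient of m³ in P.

Write P(m) = am^4 + bm³ + cm² + dm + e; the 5 given values yield a linear system in the 5 coefficients.
Solving, the top 2 coefficients vanish, and P(m) = 3m² + 5m - 2.
The coefficient of m³ is 0.

0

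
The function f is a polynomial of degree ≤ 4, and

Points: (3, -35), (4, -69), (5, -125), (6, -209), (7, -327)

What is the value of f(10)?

-945

Write f(t) = at^4 + bt³ + ct² + dt + e; the 5 given values yield a linear system in the 5 coefficients.
Solving, the leading coefficient vanishes, and f(t) = -t³ + t² - 4t - 5.
Then f(10) = -945.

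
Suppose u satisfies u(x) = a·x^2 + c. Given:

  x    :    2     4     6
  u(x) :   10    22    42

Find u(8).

From u(2) = 10 and u(4) = 22: 4a + c = 10 and 16a + c = 22.
Subtracting: 12a = 12, so a = 1; then c = 10 − 1·4 = 6.
So u(x) = 1x² + 6, and u(8) = 70.

70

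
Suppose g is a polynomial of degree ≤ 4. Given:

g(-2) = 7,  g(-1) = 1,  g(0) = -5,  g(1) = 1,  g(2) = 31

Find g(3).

First differences: -6, -6, 6, 30. Second differences: 0, 12, 24. Third differences: 12, 12.
Level-3 differences are constant, so g has degree 3.
Fitting a degree-3 polynomial gives g(t) = 2t³ + 6t² - 2t - 5.
Then g(3) = 97.

97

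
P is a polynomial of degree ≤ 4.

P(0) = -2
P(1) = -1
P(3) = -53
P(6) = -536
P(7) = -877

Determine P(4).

-142

Write P(m) = am^4 + bm³ + cm² + dm + e; the 5 given values yield a linear system in the 5 coefficients.
Solving, the leading coefficient vanishes, and P(m) = -3m³ + 3m² + m - 2.
Then P(4) = -142.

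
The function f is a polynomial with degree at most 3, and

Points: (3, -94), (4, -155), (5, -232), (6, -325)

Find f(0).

-7

First differences: -61, -77, -93. Second differences: -16, -16.
Level-2 differences are constant, so f has degree 2.
Fitting a degree-2 polynomial gives f(x) = -8x² - 5x - 7.
Then f(0) = -7.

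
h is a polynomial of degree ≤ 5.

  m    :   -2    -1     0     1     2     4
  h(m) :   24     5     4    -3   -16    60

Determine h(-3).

109

Write h(m) = am^5 + bm^4 + cm³ + dm² + em + p; the 6 given values yield a linear system in the 6 coefficients.
Solving, the leading coefficient vanishes, and h(m) = m^4 - 2m³ - 4m² - 2m + 4.
Then h(-3) = 109.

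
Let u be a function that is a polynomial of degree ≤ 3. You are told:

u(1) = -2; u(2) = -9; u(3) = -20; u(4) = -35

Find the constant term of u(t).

1

First differences: -7, -11, -15. Second differences: -4, -4.
Level-2 differences are constant, so u has degree 2.
Fitting a degree-2 polynomial gives u(t) = -2t² - t + 1.
The constant term is u(0) = 1.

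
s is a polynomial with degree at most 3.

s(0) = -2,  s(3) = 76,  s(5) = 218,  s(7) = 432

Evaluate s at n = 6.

316

Write s(n) = an³ + bn² + cn + d; the 4 given values yield a linear system in the 4 coefficients.
Solving, the leading coefficient vanishes, and s(n) = 9n² - n - 2.
Then s(6) = 316.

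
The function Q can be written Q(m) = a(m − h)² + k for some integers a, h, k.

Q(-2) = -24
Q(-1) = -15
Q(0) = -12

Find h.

First differences 9, 3; second difference -6 = 2a, so a = -3.
Expanding, the m-coefficient is −2ah = 6h; matching it to the data gives h = 0, and then k = -12.
So Q(m) = -3(m + 0)² − 12.
Hence h = 0.

0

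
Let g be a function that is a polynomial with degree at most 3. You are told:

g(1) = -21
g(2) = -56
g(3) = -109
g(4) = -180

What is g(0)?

First differences: -35, -53, -71. Second differences: -18, -18.
Level-2 differences are constant, so g has degree 2.
Fitting a degree-2 polynomial gives g(k) = -9k² - 8k - 4.
The constant term is g(0) = -4.

-4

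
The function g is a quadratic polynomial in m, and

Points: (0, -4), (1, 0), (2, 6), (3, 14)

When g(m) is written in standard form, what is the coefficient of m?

First differences: 4, 6, 8. Second differences: 2, 2.
Level-2 differences are constant, so g has degree 2.
Fitting a degree-2 polynomial gives g(m) = m² + 3m - 4.
The coefficient of m is 3.

3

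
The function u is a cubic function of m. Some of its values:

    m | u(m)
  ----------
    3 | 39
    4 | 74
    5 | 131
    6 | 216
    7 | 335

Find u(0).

6

First differences: 35, 57, 85, 119. Second differences: 22, 28, 34. Third differences: 6, 6.
Level-3 differences are constant, so u has degree 3.
Fitting a degree-3 polynomial gives u(m) = m³ - m² + 5m + 6.
Then u(0) = 6.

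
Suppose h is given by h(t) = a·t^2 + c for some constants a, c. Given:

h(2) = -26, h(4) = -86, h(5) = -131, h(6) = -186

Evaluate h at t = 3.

From h(2) = -26 and h(4) = -86: 4a + c = -26 and 16a + c = -86.
Subtracting: 12a = -60, so a = -5; then c = -26 − (-5)·4 = -6.
So h(t) = -5t² − 6, and h(3) = -51.

-51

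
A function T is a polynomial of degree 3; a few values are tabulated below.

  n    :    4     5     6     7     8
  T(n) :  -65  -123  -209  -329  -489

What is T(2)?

-9

First differences: -58, -86, -120, -160. Second differences: -28, -34, -40. Third differences: -6, -6.
Level-3 differences are constant, so T has degree 3.
Fitting a degree-3 polynomial gives T(n) = -n³ + n² - 6n + 7.
Then T(2) = -9.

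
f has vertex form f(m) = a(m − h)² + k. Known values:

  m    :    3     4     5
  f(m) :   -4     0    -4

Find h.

First differences 4, -4; second difference -8 = 2a, so a = -4.
Expanding, the m-coefficient is −2ah = 8h; matching it to the data gives h = 4, and then k = 0.
So f(m) = -4(m − 4)² + 0.
Hence h = 4.

4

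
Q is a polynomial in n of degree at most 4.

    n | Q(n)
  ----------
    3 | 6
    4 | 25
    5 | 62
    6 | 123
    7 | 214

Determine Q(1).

-2

First differences: 19, 37, 61, 91. Second differences: 18, 24, 30. Third differences: 6, 6.
Level-3 differences are constant, so Q has degree 3.
Fitting a degree-3 polynomial gives Q(n) = n³ - 3n² + 3n - 3.
Then Q(1) = -2.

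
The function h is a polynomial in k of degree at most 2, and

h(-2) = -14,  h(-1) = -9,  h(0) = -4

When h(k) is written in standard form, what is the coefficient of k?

First differences: 5, 5.
Level-1 differences are constant, so h has degree 1.
Fitting a degree-1 polynomial gives h(k) = 5k - 4.
The coefficient of k is 5.

5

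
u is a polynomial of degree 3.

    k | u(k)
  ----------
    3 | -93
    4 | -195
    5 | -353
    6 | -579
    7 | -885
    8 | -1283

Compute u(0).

-3

Write u(k) = ak³ + bk² + ck + d; the 6 given values yield a linear system in the 4 coefficients.
Solving, u(k) = -2k³ - 4k² - 3.
Then u(0) = -3.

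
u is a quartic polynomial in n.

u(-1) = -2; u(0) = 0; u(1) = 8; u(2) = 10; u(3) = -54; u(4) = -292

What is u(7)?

First differences: 2, 8, 2, -64, -238. Second differences: 6, -6, -66, -174. Third differences: -12, -60, -108. Fourth differences: -48, -48.
Level-4 differences are constant, so u has degree 4.
Fitting a degree-4 polynomial gives u(n) = -2n^4 + 2n³ + 5n² + 3n.
Then u(7) = -3850.

-3850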